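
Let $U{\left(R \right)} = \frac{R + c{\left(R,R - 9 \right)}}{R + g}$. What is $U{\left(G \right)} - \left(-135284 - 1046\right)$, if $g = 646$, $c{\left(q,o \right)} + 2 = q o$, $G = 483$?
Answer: $\frac{154145993}{1129} \approx 1.3653 \cdot 10^{5}$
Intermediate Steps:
$c{\left(q,o \right)} = -2 + o q$ ($c{\left(q,o \right)} = -2 + q o = -2 + o q$)
$U{\left(R \right)} = \frac{-2 + R + R \left(-9 + R\right)}{646 + R}$ ($U{\left(R \right)} = \frac{R + \left(-2 + \left(R - 9\right) R\right)}{R + 646} = \frac{R + \left(-2 + \left(R - 9\right) R\right)}{646 + R} = \frac{R + \left(-2 + \left(-9 + R\right) R\right)}{646 + R} = \frac{R + \left(-2 + R \left(-9 + R\right)\right)}{646 + R} = \frac{-2 + R + R \left(-9 + R\right)}{646 + R}$)
$U{\left(G \right)} - \left(-135284 - 1046\right) = \frac{-2 + 483 + 483 \left(-9 + 483\right)}{646 + 483} - \left(-135284 - 1046\right) = \frac{-2 + 483 + 483 \cdot 474}{1129} - \left(-135284 - 1046\right) = \frac{-2 + 483 + 228942}{1129} - -136330 = \frac{1}{1129} \cdot 229423 + 136330 = \frac{229423}{1129} + 136330 = \frac{154145993}{1129}$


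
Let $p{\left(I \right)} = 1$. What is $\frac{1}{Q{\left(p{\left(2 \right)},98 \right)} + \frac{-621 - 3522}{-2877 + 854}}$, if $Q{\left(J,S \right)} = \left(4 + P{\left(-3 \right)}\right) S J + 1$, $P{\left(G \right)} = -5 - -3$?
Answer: $\frac{2023}{402674} \approx 0.0050239$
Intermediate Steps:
$P{\left(G \right)} = -2$ ($P{\left(G \right)} = -5 + 3 = -2$)
$Q{\left(J,S \right)} = 1 + 2 J S$ ($Q{\left(J,S \right)} = \left(4 - 2\right) S J + 1 = 2 S J + 1 = 2 J S + 1 = 1 + 2 J S$)
$\frac{1}{Q{\left(p{\left(2 \right)},98 \right)} + \frac{-621 - 3522}{-2877 + 854}} = \frac{1}{\left(1 + 2 \cdot 1 \cdot 98\right) + \frac{-621 - 3522}{-2877 + 854}} = \frac{1}{\left(1 + 196\right) - \frac{4143}{-2023}} = \frac{1}{197 - - \frac{4143}{2023}} = \frac{1}{197 + \frac{4143}{2023}} = \frac{1}{\frac{402674}{2023}} = \frac{2023}{402674}$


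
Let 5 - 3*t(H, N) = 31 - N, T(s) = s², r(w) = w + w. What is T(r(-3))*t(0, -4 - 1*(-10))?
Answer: -240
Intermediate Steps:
r(w) = 2*w
t(H, N) = -26/3 + N/3 (t(H, N) = 5/3 - (31 - N)/3 = 5/3 + (-31/3 + N/3) = -26/3 + N/3)
T(r(-3))*t(0, -4 - 1*(-10)) = (2*(-3))²*(-26/3 + (-4 - 1*(-10))/3) = (-6)²*(-26/3 + (-4 + 10)/3) = 36*(-26/3 + (⅓)*6) = 36*(-26/3 + 2) = 36*(-20/3) = -240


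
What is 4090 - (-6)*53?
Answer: 4408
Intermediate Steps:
4090 - (-6)*53 = 4090 - 1*(-318) = 4090 + 318 = 4408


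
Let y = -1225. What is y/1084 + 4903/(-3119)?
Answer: -9135627/3380996 ≈ -2.7021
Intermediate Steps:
y/1084 + 4903/(-3119) = -1225/1084 + 4903/(-3119) = -1225*1/1084 + 4903*(-1/3119) = -1225/1084 - 4903/3119 = -9135627/3380996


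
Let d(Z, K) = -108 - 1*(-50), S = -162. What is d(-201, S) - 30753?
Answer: -30811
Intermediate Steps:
d(Z, K) = -58 (d(Z, K) = -108 + 50 = -58)
d(-201, S) - 30753 = -58 - 30753 = -30811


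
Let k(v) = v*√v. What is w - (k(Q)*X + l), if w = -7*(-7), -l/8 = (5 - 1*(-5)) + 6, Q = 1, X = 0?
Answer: 177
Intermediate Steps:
k(v) = v^(3/2)
l = -128 (l = -8*((5 - 1*(-5)) + 6) = -8*((5 + 5) + 6) = -8*(10 + 6) = -8*16 = -128)
w = 49
w - (k(Q)*X + l) = 49 - (1^(3/2)*0 - 128) = 49 - (1*0 - 128) = 49 - (0 - 128) = 49 - 1*(-128) = 49 + 128 = 177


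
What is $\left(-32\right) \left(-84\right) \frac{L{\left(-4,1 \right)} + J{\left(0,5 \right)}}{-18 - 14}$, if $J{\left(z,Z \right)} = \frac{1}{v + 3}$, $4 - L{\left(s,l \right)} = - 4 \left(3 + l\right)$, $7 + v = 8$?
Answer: $-1701$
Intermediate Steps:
$v = 1$ ($v = -7 + 8 = 1$)
$L{\left(s,l \right)} = 16 + 4 l$ ($L{\left(s,l \right)} = 4 - - 4 \left(3 + l\right) = 4 - \left(-12 - 4 l\right) = 4 + \left(12 + 4 l\right) = 16 + 4 l$)
$J{\left(z,Z \right)} = \frac{1}{4}$ ($J{\left(z,Z \right)} = \frac{1}{1 + 3} = \frac{1}{4}$)
$\left(-32\right) \left(-84\right) \frac{L{\left(-4,1 \right)} + J{\left(0,5 \right)}}{-18 - 14} = \left(-32\right) \left(-84\right) \frac{\left(16 + 4 \cdot 1\right) + \frac{1}{4}}{-18 - 14} = 2688 \frac{\left(16 + 4\right) + \frac{1}{4}}{-32} = 2688 \left(20 + \frac{1}{4}\right) \left(- \frac{1}{32}\right) = 2688 \cdot \frac{81}{4} \left(- \frac{1}{32}\right) = 2688 \left(- \frac{81}{128}\right) = -1701$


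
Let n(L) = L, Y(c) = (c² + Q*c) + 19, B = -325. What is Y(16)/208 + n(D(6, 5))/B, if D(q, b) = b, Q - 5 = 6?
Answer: 2239/1040 ≈ 2.1529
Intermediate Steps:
Q = 11 (Q = 5 + 6 = 11)
Y(c) = 19 + c² + 11*c (Y(c) = (c² + 11*c) + 19 = 19 + c² + 11*c)
Y(16)/208 + n(D(6, 5))/B = (19 + 16² + 11*16)/208 + 5/(-325) = (19 + 256 + 176)*(1/208) + 5*(-1/325) = 451*(1/208) - 1/65 = 451/208 - 1/65 = 2239/1040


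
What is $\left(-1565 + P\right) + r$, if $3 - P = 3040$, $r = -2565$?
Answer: $-7167$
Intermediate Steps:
$P = -3037$ ($P = 3 - 3040 = -3037$)
$\left(-1565 + P\right) + r = \left(-1565 - 3037\right) - 2565 = -4602 - 2565 = -7167$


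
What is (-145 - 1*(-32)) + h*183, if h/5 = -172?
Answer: -157493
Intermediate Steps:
h = -860 (h = 5*(-172) = -860)
(-145 - 1*(-32)) + h*183 = (-145 - 1*(-32)) - 860*183 = (-145 + 32) - 157380 = -113 - 157380 = -157493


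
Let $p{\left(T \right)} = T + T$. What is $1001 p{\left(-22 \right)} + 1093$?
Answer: $-42951$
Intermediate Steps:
$p{\left(T \right)} = 2 T$
$1001 p{\left(-22 \right)} + 1093 = 1001 \cdot 2 \left(-22\right) + 1093 = 1001 \left(-44\right) + 1093 = -44044 + 1093 = -42951$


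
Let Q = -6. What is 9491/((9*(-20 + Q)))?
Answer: -9491/234 ≈ -40.560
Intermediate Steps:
9491/((9*(-20 + Q))) = 9491/((9*(-20 - 6))) = 9491/((9*(-26))) = 9491/(-234) = 9491*(-1/234) = -9491/234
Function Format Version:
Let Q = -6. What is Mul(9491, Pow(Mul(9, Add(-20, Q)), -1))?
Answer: Rational(-9491, 234) ≈ -40.560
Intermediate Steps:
Mul(9491, Pow(Mul(9, Add(-20, Q)), -1)) = Mul(9491, Pow(Mul(9, Add(-20, -6)), -1)) = Mul(9491, Pow(Mul(9, -26), -1)) = Mul(9491, Pow(-234, -1)) = Mul(9491, Rational(-1, 234)) = Rational(-9491, 234)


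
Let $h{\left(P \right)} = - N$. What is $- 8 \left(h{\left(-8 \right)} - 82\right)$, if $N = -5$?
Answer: $616$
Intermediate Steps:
$h{\left(P \right)} = 5$ ($h{\left(P \right)} = \left(-1\right) \left(-5\right) = 5$)
$- 8 \left(h{\left(-8 \right)} - 82\right) = - 8 \left(5 - 82\right) = \left(-8\right) \left(-77\right) = 616$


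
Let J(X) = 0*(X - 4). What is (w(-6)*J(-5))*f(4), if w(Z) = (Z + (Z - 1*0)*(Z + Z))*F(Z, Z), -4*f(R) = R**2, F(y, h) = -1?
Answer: 0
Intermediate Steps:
f(R) = -R**2/4
J(X) = 0 (J(X) = 0*(-4 + X) = 0)
w(Z) = -Z - 2*Z**2 (w(Z) = (Z + (Z - 1*0)*(Z + Z))*(-1) = (Z + (Z + 0)*(2*Z))*(-1) = (Z + Z*(2*Z))*(-1) = (Z + 2*Z**2)*(-1) = -Z - 2*Z**2)
(w(-6)*J(-5))*f(4) = (-1*(-6)*(1 + 2*(-6))*0)*(-1/4*4**2) = (-1*(-6)*(1 - 12)*0)*(-1/4*16) = (-1*(-6)*(-11)*0)*(-4) = -66*0*(-4) = 0*(-4) = 0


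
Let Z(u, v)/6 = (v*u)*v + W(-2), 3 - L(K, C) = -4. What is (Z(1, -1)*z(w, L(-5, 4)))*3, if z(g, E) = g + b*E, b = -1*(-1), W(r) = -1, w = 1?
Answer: 0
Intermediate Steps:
L(K, C) = 7 (L(K, C) = 3 - 1*(-4) = 3 + 4 = 7)
b = 1
Z(u, v) = -6 + 6*u*v**2 (Z(u, v) = 6*((v*u)*v - 1) = 6*((u*v)*v - 1) = 6*(u*v**2 - 1) = 6*(-1 + u*v**2) = -6 + 6*u*v**2)
z(g, E) = E + g (z(g, E) = g + 1*E = g + E = E + g)
(Z(1, -1)*z(w, L(-5, 4)))*3 = ((-6 + 6*1*(-1)**2)*(7 + 1))*3 = ((-6 + 6*1*1)*8)*3 = ((-6 + 6)*8)*3 = (0*8)*3 = 0*3 = 0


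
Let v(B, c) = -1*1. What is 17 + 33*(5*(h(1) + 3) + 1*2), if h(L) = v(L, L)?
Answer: 413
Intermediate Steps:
v(B, c) = -1
h(L) = -1
17 + 33*(5*(h(1) + 3) + 1*2) = 17 + 33*(5*(-1 + 3) + 1*2) = 17 + 33*(5*2 + 2) = 17 + 33*(10 + 2) = 17 + 33*12 = 17 + 396 = 413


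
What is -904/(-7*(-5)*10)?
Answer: -452/175 ≈ -2.5829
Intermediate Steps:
-904/(-7*(-5)*10) = -904/(35*10) = -904/350 = -904*1/350 = -452/175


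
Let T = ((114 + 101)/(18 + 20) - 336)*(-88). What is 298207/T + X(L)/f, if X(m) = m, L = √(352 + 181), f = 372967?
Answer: 5665933/552332 + √533/372967 ≈ 10.258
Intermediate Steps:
L = √533 ≈ 23.087
T = 552332/19 (T = (215/38 - 336)*(-88) = -12553/38*(-88) = 552332/19 ≈ 29070.)
298207/T + X(L)/f = 298207/(552332/19) + √533/372967 = 298207*(19/552332) + √533*(1/372967) = 5665933/552332 + √533/372967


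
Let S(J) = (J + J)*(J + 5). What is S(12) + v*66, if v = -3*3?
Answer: -186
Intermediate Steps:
v = -9
S(J) = 2*J*(5 + J) (S(J) = (2*J)*(5 + J) = 2*J*(5 + J))
S(12) + v*66 = 2*12*(5 + 12) - 9*66 = 2*12*17 - 594 = 408 - 594 = -186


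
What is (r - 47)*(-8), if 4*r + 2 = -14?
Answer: 408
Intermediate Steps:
r = -4 (r = -½ + (¼)*(-14) = -½ - 7/2 = -4)
(r - 47)*(-8) = (-4 - 47)*(-8) = -51*(-8) = 408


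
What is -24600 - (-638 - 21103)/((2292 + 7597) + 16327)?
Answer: -644891859/26216 ≈ -24599.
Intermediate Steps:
-24600 - (-638 - 21103)/((2292 + 7597) + 16327) = -24600 - (-21741)/(9889 + 16327) = -24600 - (-21741)/26216 = -24600 - 1*(-21741/26216) = -24600 + 21741/26216 = -644891859/26216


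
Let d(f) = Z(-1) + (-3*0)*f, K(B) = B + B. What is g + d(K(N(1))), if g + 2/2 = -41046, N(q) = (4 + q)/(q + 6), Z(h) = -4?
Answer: -41051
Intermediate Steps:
N(q) = (4 + q)/(6 + q)
g = -41047 (g = -1 - 41046 = -41047)
K(B) = 2*B
d(f) = -4 (d(f) = -4 + (-3*0)*f = -4 + 0*f = -4 + 0 = -4)
g + d(K(N(1))) = -41047 - 4 = -41051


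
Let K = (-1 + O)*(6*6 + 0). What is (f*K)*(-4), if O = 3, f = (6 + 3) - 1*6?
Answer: -864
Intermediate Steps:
f = 3 (f = 9 - 6 = 3)
K = 72 (K = (-1 + 3)*(6*6 + 0) = 2*(36 + 0) = 2*36 = 72)
(f*K)*(-4) = (3*72)*(-4) = 216*(-4) = -864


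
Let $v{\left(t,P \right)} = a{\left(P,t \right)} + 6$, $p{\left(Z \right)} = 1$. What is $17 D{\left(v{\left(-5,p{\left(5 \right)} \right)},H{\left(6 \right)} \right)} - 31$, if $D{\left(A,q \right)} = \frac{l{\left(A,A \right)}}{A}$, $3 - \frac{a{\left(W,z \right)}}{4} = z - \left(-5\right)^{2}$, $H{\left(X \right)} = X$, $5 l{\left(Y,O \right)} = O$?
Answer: $- \frac{138}{5} \approx -27.6$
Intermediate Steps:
$l{\left(Y,O \right)} = \frac{O}{5}$
$a{\left(W,z \right)} = 112 - 4 z$ ($a{\left(W,z \right)} = 12 - 4 \left(z - \left(-5\right)^{2}\right) = 12 - 4 \left(z - 25\right) = 12 - 4 \left(-25 + z\right) = 12 - \left(-100 + 4 z\right) = 112 - 4 z$)
$v{\left(t,P \right)} = 118 - 4 t$ ($v{\left(t,P \right)} = \left(112 - 4 t\right) + 6 = 118 - 4 t$)
$D{\left(A,q \right)} = \frac{1}{5}$ ($D{\left(A,q \right)} = \frac{\frac{1}{5} A}{A} = \frac{1}{5}$)
$17 D{\left(v{\left(-5,p{\left(5 \right)} \right)},H{\left(6 \right)} \right)} - 31 = 17 \cdot \frac{1}{5} - 31 = \frac{17}{5} - 31 = - \frac{138}{5}$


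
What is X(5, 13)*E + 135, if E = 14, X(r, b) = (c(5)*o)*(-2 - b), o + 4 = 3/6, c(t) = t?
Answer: 3810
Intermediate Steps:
o = -7/2 (o = -4 + 3/6 = -4 + 3*(⅙) = -4 + ½ = -7/2 ≈ -3.5000)
X(r, b) = 35 + 35*b/2 (X(r, b) = (5*(-7/2))*(-2 - b) = -35*(-2 - b)/2 = 35 + 35*b/2)
X(5, 13)*E + 135 = (35 + (35/2)*13)*14 + 135 = (35 + 455/2)*14 + 135 = (525/2)*14 + 135 = 3675 + 135 = 3810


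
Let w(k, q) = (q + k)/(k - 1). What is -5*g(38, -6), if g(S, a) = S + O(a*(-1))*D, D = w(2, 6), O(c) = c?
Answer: -430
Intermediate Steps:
w(k, q) = (k + q)/(-1 + k)
D = 8 (D = (2 + 6)/(-1 + 2) = 8/1 = 1*8 = 8)
g(S, a) = S - 8*a (g(S, a) = S + (a*(-1))*8 = S - a*8 = S - 8*a)
-5*g(38, -6) = -5*(38 - 8*(-6)) = -5*(38 + 48) = -5*86 = -430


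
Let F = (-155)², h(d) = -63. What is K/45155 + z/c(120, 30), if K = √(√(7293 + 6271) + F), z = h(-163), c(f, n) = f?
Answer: -21/40 + √(24025 + 2*√3391)/45155 ≈ -0.52156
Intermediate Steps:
F = 24025
z = -63
K = √(24025 + 2*√3391) (K = √(√(7293 + 6271) + 24025) = √(√13564 + 24025) = √(2*√3391 + 24025) = √(24025 + 2*√3391) ≈ 155.38)
K/45155 + z/c(120, 30) = √(24025 + 2*√3391)/45155 - 63/120 = √(24025 + 2*√3391)*(1/45155) - 63*1/120 = √(24025 + 2*√3391)/45155 - 21/40 = -21/40 + √(24025 + 2*√3391)/45155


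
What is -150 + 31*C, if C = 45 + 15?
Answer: 1710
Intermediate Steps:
C = 60
-150 + 31*C = -150 + 31*60 = -150 + 1860 = 1710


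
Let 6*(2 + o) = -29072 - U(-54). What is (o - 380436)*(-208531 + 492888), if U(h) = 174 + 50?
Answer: -328705886434/3 ≈ -1.0957e+11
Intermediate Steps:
U(h) = 224
o = -14654/3 (o = -2 + (-29072 - 1*224)/6 = -2 + (-29072 - 224)/6 = -2 + (1/6)*(-29296) = -2 - 14648/3 = -14654/3 ≈ -4884.7)
(o - 380436)*(-208531 + 492888) = (-14654/3 - 380436)*(-208531 + 492888) = -1155962/3*284357 = -328705886434/3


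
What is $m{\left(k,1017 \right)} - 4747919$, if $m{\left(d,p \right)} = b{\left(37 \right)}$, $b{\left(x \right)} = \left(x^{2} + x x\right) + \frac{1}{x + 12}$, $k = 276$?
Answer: $- \frac{232513868}{49} \approx -4.7452 \cdot 10^{6}$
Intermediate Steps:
$b{\left(x \right)} = \frac{1}{12 + x} + 2 x^{2}$ ($b{\left(x \right)} = \left(x^{2} + x^{2}\right) + \frac{1}{12 + x} = 2 x^{2} + \frac{1}{12 + x} = \frac{1}{12 + x} + 2 x^{2}$)
$m{\left(d,p \right)} = \frac{134163}{49}$ ($m{\left(d,p \right)} = \frac{1 + 2 \cdot 37^{3} + 24 \cdot 37^{2}}{12 + 37} = \frac{1 + 2 \cdot 50653 + 24 \cdot 1369}{49} = \frac{1 + 101306 + 32856}{49} = \frac{1}{49} \cdot 134163 = \frac{134163}{49}$)
$m{\left(k,1017 \right)} - 4747919 = \frac{134163}{49} - 4747919 = - \frac{232513868}{49}$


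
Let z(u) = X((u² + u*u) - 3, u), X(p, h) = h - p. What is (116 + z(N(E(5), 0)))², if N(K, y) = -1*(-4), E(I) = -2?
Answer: 8281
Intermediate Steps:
N(K, y) = 4
z(u) = 3 + u - 2*u² (z(u) = u - ((u² + u*u) - 3) = u - ((u² + u²) - 3) = u - (2*u² - 3) = u - (-3 + 2*u²) = u + (3 - 2*u²) = 3 + u - 2*u²)
(116 + z(N(E(5), 0)))² = (116 + (3 + 4 - 2*4²))² = (116 + (3 + 4 - 2*16))² = (116 + (3 + 4 - 32))² = (116 - 25)² = 91² = 8281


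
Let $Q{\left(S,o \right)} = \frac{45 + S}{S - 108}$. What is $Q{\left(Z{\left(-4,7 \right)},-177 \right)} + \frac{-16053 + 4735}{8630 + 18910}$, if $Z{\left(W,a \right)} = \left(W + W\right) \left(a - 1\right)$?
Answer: $- \frac{140249}{358020} \approx -0.39174$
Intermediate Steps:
$Z{\left(W,a \right)} = 2 W \left(-1 + a\right)$
$Q{\left(S,o \right)} = \frac{45 + S}{-108 + S}$
$Q{\left(Z{\left(-4,7 \right)},-177 \right)} + \frac{-16053 + 4735}{8630 + 18910} = \frac{45 + 2 \left(-4\right) \left(-1 + 7\right)}{-108 + 2 \left(-4\right) \left(-1 + 7\right)} + \frac{-16053 + 4735}{8630 + 18910} = \frac{45 + 2 \left(-4\right) 6}{-108 + 2 \left(-4\right) 6} - \frac{11318}{27540} = \frac{45 - 48}{-108 - 48} - \frac{5659}{13770} = \frac{1}{-156} \left(-3\right) - \frac{5659}{13770} = \left(- \frac{1}{156}\right) \left(-3\right) - \frac{5659}{13770} = \frac{1}{52} - \frac{5659}{13770} = - \frac{140249}{358020}$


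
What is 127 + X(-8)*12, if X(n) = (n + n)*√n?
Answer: 127 - 384*I*√2 ≈ 127.0 - 543.06*I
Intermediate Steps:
X(n) = 2*n^(3/2) (X(n) = (2*n)*√n = 2*n^(3/2))
127 + X(-8)*12 = 127 + (2*(-8)^(3/2))*12 = 127 + (2*(-16*I*√2))*12 = 127 - 32*I*√2*12 = 127 - 384*I*√2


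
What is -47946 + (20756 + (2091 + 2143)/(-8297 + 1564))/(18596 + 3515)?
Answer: -7137742516484/148873363 ≈ -47945.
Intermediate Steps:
-47946 + (20756 + (2091 + 2143)/(-8297 + 1564))/(18596 + 3515) = -47946 + (20756 + 4234/(-6733))/22111 = -47946 + (20756 + 4234*(-1/6733))*(1/22111) = -47946 + (20756 - 4234/6733)*(1/22111) = -47946 + (139745914/6733)*(1/22111) = -47946 + 139745914/148873363 = -7137742516484/148873363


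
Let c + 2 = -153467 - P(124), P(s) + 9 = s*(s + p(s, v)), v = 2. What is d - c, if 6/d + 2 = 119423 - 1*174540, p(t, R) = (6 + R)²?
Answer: 3247831954/18373 ≈ 1.7677e+5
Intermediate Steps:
d = -2/18373 (d = 6/(-2 + (119423 - 1*174540)) = 6/(-2 + (119423 - 174540)) = 6/(-2 - 55117) = 6/(-55119) = 6*(-1/55119) = -2/18373 ≈ -0.00010886)
P(s) = -9 + s*(64 + s) (P(s) = -9 + s*(s + (6 + 2)²) = -9 + s*(s + 8²) = -9 + s*(s + 64) = -9 + s*(64 + s))
c = -176772 (c = -2 + (-153467 - (-9 + 124² + 64*124)) = -2 + (-153467 - (-9 + 15376 + 7936)) = -2 + (-153467 - 1*23303) = -2 + (-153467 - 23303) = -2 - 176770 = -176772)
d - c = -2/18373 - 1*(-176772) = -2/18373 + 176772 = 3247831954/18373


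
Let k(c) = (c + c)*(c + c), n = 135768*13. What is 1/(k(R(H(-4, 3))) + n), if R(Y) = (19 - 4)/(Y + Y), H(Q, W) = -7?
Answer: 49/86484441 ≈ 5.6658e-7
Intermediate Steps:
n = 1764984
R(Y) = 15/(2*Y) (R(Y) = 15/((2*Y)) = 15*(1/(2*Y)) = 15/(2*Y))
k(c) = 4*c² (k(c) = (2*c)*(2*c) = 4*c²)
1/(k(R(H(-4, 3))) + n) = 1/(4*((15/2)/(-7))² + 1764984) = 1/(4*((15/2)*(-⅐))² + 1764984) = 1/(4*(-15/14)² + 1764984) = 1/(4*(225/196) + 1764984) = 1/(225/49 + 1764984) = 1/(86484441/49) = 49/86484441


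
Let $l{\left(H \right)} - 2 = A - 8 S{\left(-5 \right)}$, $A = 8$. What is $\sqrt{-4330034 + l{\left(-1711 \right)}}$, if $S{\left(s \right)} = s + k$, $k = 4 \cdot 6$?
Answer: $8 i \sqrt{67659} \approx 2080.9 i$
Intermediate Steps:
$k = 24$
$S{\left(s \right)} = 24 + s$ ($S{\left(s \right)} = s + 24 = 24 + s$)
$l{\left(H \right)} = -142$ ($l{\left(H \right)} = 2 + \left(8 - 8 \left(24 - 5\right)\right) = 2 + \left(8 - 152\right) = 2 - 144 = -142$)
$\sqrt{-4330034 + l{\left(-1711 \right)}} = \sqrt{-4330034 - 142} = \sqrt{-4330176} = 8 i \sqrt{67659}$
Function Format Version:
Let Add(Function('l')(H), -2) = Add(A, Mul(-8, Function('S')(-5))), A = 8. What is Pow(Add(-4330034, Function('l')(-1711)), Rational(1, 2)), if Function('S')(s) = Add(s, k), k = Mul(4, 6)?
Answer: Mul(8, I, Pow(67659, Rational(1, 2))) ≈ Mul(2080.9, I)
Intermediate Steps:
k = 24
Function('S')(s) = Add(24, s) (Function('S')(s) = Add(s, 24) = Add(24, s))
Function('l')(H) = -142 (Function('l')(H) = Add(2, Add(8, Mul(-8, Add(24, -5)))) = Add(2, Add(8, Mul(-8, 19))) = Add(2, Add(8, -152)) = Add(2, -144) = -142)
Pow(Add(-4330034, Function('l')(-1711)), Rational(1, 2)) = Pow(Add(-4330034, -142), Rational(1, 2)) = Pow(-4330176, Rational(1, 2)) = Mul(8, I, Pow(67659, Rational(1, 2)))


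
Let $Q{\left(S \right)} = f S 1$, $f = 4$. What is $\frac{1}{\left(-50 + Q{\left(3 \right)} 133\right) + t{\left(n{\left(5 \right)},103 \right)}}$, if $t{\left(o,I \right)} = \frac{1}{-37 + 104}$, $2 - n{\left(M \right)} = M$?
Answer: $\frac{67}{103583} \approx 0.00064682$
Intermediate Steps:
$n{\left(M \right)} = 2 - M$
$Q{\left(S \right)} = 4 S$ ($Q{\left(S \right)} = 4 S 1 = 4 S$)
$t{\left(o,I \right)} = \frac{1}{67}$
$\frac{1}{\left(-50 + Q{\left(3 \right)} 133\right) + t{\left(n{\left(5 \right)},103 \right)}} = \frac{1}{\left(-50 + 4 \cdot 3 \cdot 133\right) + \frac{1}{67}} = \frac{1}{\left(-50 + 12 \cdot 133\right) + \frac{1}{67}} = \frac{1}{\left(-50 + 1596\right) + \frac{1}{67}} = \frac{1}{1546 + \frac{1}{67}} = \frac{1}{\frac{103583}{67}} = \frac{67}{103583}$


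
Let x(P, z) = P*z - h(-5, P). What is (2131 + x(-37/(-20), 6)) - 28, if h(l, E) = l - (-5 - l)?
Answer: 21191/10 ≈ 2119.1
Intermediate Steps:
h(l, E) = 5 + 2*l (h(l, E) = l + (5 + l) = 5 + 2*l)
x(P, z) = 5 + P*z (x(P, z) = P*z - (5 + 2*(-5)) = P*z - (5 - 10) = P*z - 1*(-5) = P*z + 5 = 5 + P*z)
(2131 + x(-37/(-20), 6)) - 28 = (2131 + (5 - 37/(-20)*6)) - 28 = (2131 + (5 - 37*(-1/20)*6)) - 28 = (2131 + (5 + (37/20)*6)) - 28 = (2131 + (5 + 111/10)) - 28 = (2131 + 161/10) - 28 = 21471/10 - 28 = 21191/10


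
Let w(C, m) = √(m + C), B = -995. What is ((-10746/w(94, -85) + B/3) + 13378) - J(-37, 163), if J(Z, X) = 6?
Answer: 28375/3 ≈ 9458.3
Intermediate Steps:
w(C, m) = √(C + m)
((-10746/w(94, -85) + B/3) + 13378) - J(-37, 163) = ((-10746/√(94 - 85) - 995/3) + 13378) - 1*6 = ((-10746/(√9) - 995*⅓) + 13378) - 6 = ((-10746/3 - 995/3) + 13378) - 6 = ((-10746*⅓ - 995/3) + 13378) - 6 = ((-3582 - 995/3) + 13378) - 6 = (-11741/3 + 13378) - 6 = 28393/3 - 6 = 28375/3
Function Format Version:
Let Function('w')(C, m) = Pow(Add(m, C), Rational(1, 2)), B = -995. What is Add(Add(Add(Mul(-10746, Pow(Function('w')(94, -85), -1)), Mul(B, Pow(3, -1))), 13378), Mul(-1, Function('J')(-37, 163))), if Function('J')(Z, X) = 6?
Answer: Rational(28375, 3) ≈ 9458.3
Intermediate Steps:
Function('w')(C, m) = Pow(Add(C, m), Rational(1, 2))
Add(Add(Add(Mul(-10746, Pow(Function('w')(94, -85), -1)), Mul(B, Pow(3, -1))), 13378), Mul(-1, Function('J')(-37, 163))) = Add(Add(Add(Mul(-10746, Pow(Pow(Add(94, -85), Rational(1, 2)), -1)), Mul(-995, Pow(3, -1))), 13378), Mul(-1, 6)) = Add(Add(Add(Mul(-10746, Pow(Pow(9, Rational(1, 2)), -1)), Mul(-995, Rational(1, 3))), 13378), -6) = Add(Add(Add(Mul(-10746, Pow(3, -1)), Rational(-995, 3)), 13378), -6) = Add(Add(Add(Mul(-10746, Rational(1, 3)), Rational(-995, 3)), 13378), -6) = Add(Add(Add(-3582, Rational(-995, 3)), 13378), -6) = Add(Add(Rational(-11741, 3), 13378), -6) = Add(Rational(28393, 3), -6) = Rational(28375, 3)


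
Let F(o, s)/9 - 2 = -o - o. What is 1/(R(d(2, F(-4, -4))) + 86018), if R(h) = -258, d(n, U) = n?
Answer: 1/85760 ≈ 1.1660e-5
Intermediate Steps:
F(o, s) = 18 - 18*o (F(o, s) = 18 + 9*(-o - o) = 18 + 9*(-2*o) = 18 - 18*o)
1/(R(d(2, F(-4, -4))) + 86018) = 1/(-258 + 86018) = 1/85760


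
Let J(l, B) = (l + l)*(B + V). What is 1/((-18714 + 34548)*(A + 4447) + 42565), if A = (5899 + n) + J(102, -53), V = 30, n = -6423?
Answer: -1/12133781 ≈ -8.2415e-8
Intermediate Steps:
J(l, B) = 2*l*(30 + B) (J(l, B) = (l + l)*(B + 30) = (2*l)*(30 + B) = 2*l*(30 + B))
A = -5216 (A = (5899 - 6423) + 2*102*(30 - 53) = -524 + 2*102*(-23) = -524 - 4692 = -5216)
1/((-18714 + 34548)*(A + 4447) + 42565) = 1/((-18714 + 34548)*(-5216 + 4447) + 42565) = 1/(15834*(-769) + 42565) = 1/(-12176346 + 42565) = 1/(-12133781) = -1/12133781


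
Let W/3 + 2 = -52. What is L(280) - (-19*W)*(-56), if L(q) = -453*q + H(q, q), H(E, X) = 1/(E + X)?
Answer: 25495681/560 ≈ 45528.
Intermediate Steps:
L(q) = 1/(2*q) - 453*q (L(q) = -453*q + 1/(q + q) = -453*q + 1/(2*q) = 1/(2*q) - 453*q)
W = -162 (W = -6 + 3*(-52) = -6 - 156 = -162)
L(280) - (-19*W)*(-56) = ((½)/280 - 453*280) - (-19*(-162))*(-56) = ((½)*(1/280) - 126840) - 3078*(-56) = (1/560 - 126840) - 1*(-172368) = -71030399/560 + 172368 = 25495681/560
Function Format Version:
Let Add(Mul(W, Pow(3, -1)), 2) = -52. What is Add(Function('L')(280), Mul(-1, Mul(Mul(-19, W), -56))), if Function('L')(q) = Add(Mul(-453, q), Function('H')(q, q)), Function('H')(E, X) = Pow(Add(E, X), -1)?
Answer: Rational(25495681, 560) ≈ 45528.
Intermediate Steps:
Function('L')(q) = Add(Mul(Rational(1, 2), Pow(q, -1)), Mul(-453, q)) (Function('L')(q) = Add(Mul(-453, q), Pow(Add(q, q), -1)) = Add(Mul(-453, q), Pow(Mul(2, q), -1)) = Add(Mul(-453, q), Mul(Rational(1, 2), Pow(q, -1))) = Add(Mul(Rational(1, 2), Pow(q, -1)), Mul(-453, q)))
W = -162 (W = Add(-6, Mul(3, -52)) = Add(-6, -156) = -162)
Add(Function('L')(280), Mul(-1, Mul(Mul(-19, W), -56))) = Add(Add(Mul(Rational(1, 2), Pow(280, -1)), Mul(-453, 280)), Mul(-1, Mul(Mul(-19, -162), -56))) = Add(Add(Mul(Rational(1, 2), Rational(1, 280)), -126840), Mul(-1, Mul(3078, -56))) = Add(Add(Rational(1, 560), -126840), Mul(-1, -172368)) = Add(Rational(-71030399, 560), 172368) = Rational(25495681, 560)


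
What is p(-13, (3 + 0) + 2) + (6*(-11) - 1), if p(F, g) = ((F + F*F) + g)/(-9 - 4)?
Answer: -1032/13 ≈ -79.385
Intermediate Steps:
p(F, g) = -F/13 - g/13 - F²/13 (p(F, g) = ((F + F²) + g)/(-13) = (F + g + F²)*(-1/13) = -F/13 - g/13 - F²/13)
p(-13, (3 + 0) + 2) + (6*(-11) - 1) = (-1/13*(-13) - ((3 + 0) + 2)/13 - 1/13*(-13)²) + (6*(-11) - 1) = (1 - (3 + 2)/13 - 1/13*169) + (-66 - 1) = (1 - 1/13*5 - 13) - 67 = (1 - 5/13 - 13) - 67 = -161/13 - 67 = -1032/13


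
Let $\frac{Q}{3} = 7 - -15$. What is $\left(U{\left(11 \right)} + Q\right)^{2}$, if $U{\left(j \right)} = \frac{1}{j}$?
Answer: $\frac{528529}{121} \approx 4368.0$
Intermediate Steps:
$Q = 66$ ($Q = 3 \left(7 - -15\right) = 3 \left(7 + 15\right) = 3 \cdot 22 = 66$)
$\left(U{\left(11 \right)} + Q\right)^{2} = \left(\frac{1}{11} + 66\right)^{2} = \left(\frac{727}{11}\right)^{2} = \frac{528529}{121}$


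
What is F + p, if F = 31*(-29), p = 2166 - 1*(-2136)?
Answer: 3403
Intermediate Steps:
p = 4302 (p = 2166 + 2136 = 4302)
F = -899
F + p = -899 + 4302 = 3403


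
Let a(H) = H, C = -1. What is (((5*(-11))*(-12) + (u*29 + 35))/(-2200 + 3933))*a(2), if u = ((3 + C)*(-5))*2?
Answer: 230/1733 ≈ 0.13272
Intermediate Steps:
u = -20 (u = ((3 - 1)*(-5))*2 = (2*(-5))*2 = -10*2 = -20)
(((5*(-11))*(-12) + (u*29 + 35))/(-2200 + 3933))*a(2) = (((5*(-11))*(-12) + (-20*29 + 35))/(-2200 + 3933))*2 = ((-55*(-12) + (-580 + 35))/1733)*2 = ((660 - 545)*(1/1733))*2 = (115*(1/1733))*2 = (115/1733)*2 = 230/1733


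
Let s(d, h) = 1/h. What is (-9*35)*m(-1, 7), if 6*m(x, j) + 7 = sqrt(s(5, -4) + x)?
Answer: 735/2 - 105*I*sqrt(5)/4 ≈ 367.5 - 58.697*I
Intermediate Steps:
m(x, j) = -7/6 + sqrt(-1/4 + x)/6 (m(x, j) = -7/6 + sqrt(1/(-4) + x)/6 = -7/6 + sqrt(-1/4 + x)/6)
(-9*35)*m(-1, 7) = (-9*35)*(-7/6 + sqrt(-1 + 4*(-1))/12) = -315*(-7/6 + sqrt(-1 - 4)/12) = -315*(-7/6 + sqrt(-5)/12) = -315*(-7/6 + (I*sqrt(5))/12) = -315*(-7/6 + I*sqrt(5)/12) = 735/2 - 105*I*sqrt(5)/4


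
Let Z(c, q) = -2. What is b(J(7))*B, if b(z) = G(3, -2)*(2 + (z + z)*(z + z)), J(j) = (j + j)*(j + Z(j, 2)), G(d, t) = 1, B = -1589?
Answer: -31147578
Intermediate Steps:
J(j) = 2*j*(-2 + j) (J(j) = (j + j)*(j - 2) = (2*j)*(-2 + j) = 2*j*(-2 + j))
b(z) = 2 + 4*z² (b(z) = 1*(2 + (z + z)*(z + z)) = 1*(2 + (2*z)*(2*z)) = 1*(2 + 4*z²) = 2 + 4*z²)
b(J(7))*B = (2 + 4*(2*7*(-2 + 7))²)*(-1589) = (2 + 4*(2*7*5)²)*(-1589) = (2 + 4*70²)*(-1589) = (2 + 4*4900)*(-1589) = (2 + 19600)*(-1589) = 19602*(-1589) = -31147578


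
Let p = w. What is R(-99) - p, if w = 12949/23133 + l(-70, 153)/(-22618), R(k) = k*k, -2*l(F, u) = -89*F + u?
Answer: 10255468027885/1046444388 ≈ 9800.3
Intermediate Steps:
l(F, u) = -u/2 + 89*F/2 (l(F, u) = -(-89*F + u)/2 = -(u - 89*F)/2 = -u/2 + 89*F/2)
R(k) = k²
w = 733418903/1046444388 (w = 12949/23133 + (-½*153 + (89/2)*(-70))/(-22618) = 12949*(1/23133) + (-153/2 - 3115)*(-1/22618) = 12949/23133 - 6383/2*(-1/22618) = 12949/23133 + 6383/45236 = 733418903/1046444388 ≈ 0.70087)
p = 733418903/1046444388 ≈ 0.70087
R(-99) - p = (-99)² - 1*733418903/1046444388 = 9801 - 733418903/1046444388 = 10255468027885/1046444388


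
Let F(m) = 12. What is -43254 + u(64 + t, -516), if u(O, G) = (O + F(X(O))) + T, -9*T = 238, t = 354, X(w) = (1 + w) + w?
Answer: -385654/9 ≈ -42850.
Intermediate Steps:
X(w) = 1 + 2*w
T = -238/9 (T = -⅑*238 = -238/9 ≈ -26.444)
u(O, G) = -130/9 + O (u(O, G) = (O + 12) - 238/9 = (12 + O) - 238/9 = -130/9 + O)
-43254 + u(64 + t, -516) = -43254 + (-130/9 + (64 + 354)) = -43254 + (-130/9 + 418) = -43254 + 3632/9 = -385654/9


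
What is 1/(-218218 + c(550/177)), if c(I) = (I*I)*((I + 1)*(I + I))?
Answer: -981506241/213940419648538 ≈ -4.5878e-6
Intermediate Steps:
c(I) = 2*I**3*(1 + I) (c(I) = I**2*((1 + I)*(2*I)) = I**2*(2*I*(1 + I)) = 2*I**3*(1 + I))
1/(-218218 + c(550/177)) = 1/(-218218 + 2*(550/177)**3*(1 + 550/177)) = 1/(-218218 + 2*(166375000/5545233)*(727/177)) = 1/(-218218 + 241909250000/981506241) = 1/(-213940419648538/981506241) = -981506241/213940419648538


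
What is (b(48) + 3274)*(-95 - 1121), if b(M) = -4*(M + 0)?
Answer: -3747712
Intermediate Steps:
b(M) = -4*M
(b(48) + 3274)*(-95 - 1121) = (-4*48 + 3274)*(-95 - 1121) = (-192 + 3274)*(-1216) = 3082*(-1216) = -3747712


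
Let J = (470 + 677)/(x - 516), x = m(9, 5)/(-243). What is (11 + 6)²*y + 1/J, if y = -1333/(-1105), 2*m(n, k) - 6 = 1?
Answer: 12615892267/36233730 ≈ 348.18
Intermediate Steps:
m(n, k) = 7/2 (m(n, k) = 3 + (½)*1 = 3 + ½ = 7/2)
y = 1333/1105 (y = -1333*(-1/1105) = 1333/1105 ≈ 1.2063)
x = -7/486 (x = (7/2)/(-243) = (7/2)*(-1/243) = -7/486 ≈ -0.014403)
J = -557442/250783 (J = (470 + 677)/(-7/486 - 516) = 1147/(-250783/486) = 1147*(-486/250783) = -557442/250783 ≈ -2.2228)
(11 + 6)²*y + 1/J = (11 + 6)²*(1333/1105) + 1/(-557442/250783) = 17²*(1333/1105) - 250783/557442 = 289*(1333/1105) - 250783/557442 = 22661/65 - 250783/557442 = 12615892267/36233730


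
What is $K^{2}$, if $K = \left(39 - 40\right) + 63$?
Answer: $3844$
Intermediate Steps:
$K = 62$ ($K = -1 + 63 = 62$)
$K^{2} = 62^{2} = 3844$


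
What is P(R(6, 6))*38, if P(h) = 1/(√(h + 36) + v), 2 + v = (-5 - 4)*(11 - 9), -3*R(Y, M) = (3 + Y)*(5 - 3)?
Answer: -76/37 - 19*√30/185 ≈ -2.6166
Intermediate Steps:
R(Y, M) = -2 - 2*Y/3 (R(Y, M) = -(3 + Y)*(5 - 3)/3 = -(3 + Y)*2/3 = -(6 + 2*Y)/3 = -2 - 2*Y/3)
v = -20 (v = -2 + (-5 - 4)*(11 - 9) = -2 - 9*2 = -2 - 18 = -20)
P(h) = 1/(-20 + √(36 + h)) (P(h) = 1/(√(h + 36) - 20) = 1/(√(36 + h) - 20) = 1/(-20 + √(36 + h)))
P(R(6, 6))*38 = 38/(-20 + √(36 + (-2 - ⅔*6))) = 38/(-20 + √(36 + (-2 - 4))) = 38/(-20 + √(36 - 6)) = 38/(-20 + √30)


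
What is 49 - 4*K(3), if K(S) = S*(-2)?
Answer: 73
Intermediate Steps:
K(S) = -2*S
49 - 4*K(3) = 49 - (-8)*3 = 49 - 4*(-6) = 49 + 24 = 73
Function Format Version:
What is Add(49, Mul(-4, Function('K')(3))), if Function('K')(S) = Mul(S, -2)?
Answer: 73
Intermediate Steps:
Function('K')(S) = Mul(-2, S)
Add(49, Mul(-4, Function('K')(3))) = Add(49, Mul(-4, Mul(-2, 3))) = Add(49, Mul(-4, -6)) = Add(49, 24) = 73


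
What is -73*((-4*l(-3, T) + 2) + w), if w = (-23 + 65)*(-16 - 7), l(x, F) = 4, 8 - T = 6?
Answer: 71540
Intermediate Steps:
T = 2 (T = 8 - 1*6 = 8 - 6 = 2)
w = -966 (w = 42*(-23) = -966)
-73*((-4*l(-3, T) + 2) + w) = -73*((-4*4 + 2) - 966) = -73*((-16 + 2) - 966) = -73*(-14 - 966) = -73*(-980) = 71540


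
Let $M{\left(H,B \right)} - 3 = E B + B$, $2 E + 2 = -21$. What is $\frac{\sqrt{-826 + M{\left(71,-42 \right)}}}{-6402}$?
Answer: $- \frac{i \sqrt{382}}{6402} \approx - 0.0030529 i$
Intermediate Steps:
$E = - \frac{23}{2}$ ($E = -1 + \frac{1}{2} \left(-21\right) = -1 - \frac{21}{2} = - \frac{23}{2} \approx -11.5$)
$M{\left(H,B \right)} = 3 - \frac{21 B}{2}$ ($M{\left(H,B \right)} = 3 + \left(- \frac{23 B}{2} + B\right) = 3 - \frac{21 B}{2}$)
$\frac{\sqrt{-826 + M{\left(71,-42 \right)}}}{-6402} = \frac{\sqrt{-826 + \left(3 - -441\right)}}{-6402} = \sqrt{-826 + \left(3 + 441\right)} \left(- \frac{1}{6402}\right) = \sqrt{-826 + 444} \left(- \frac{1}{6402}\right) = \sqrt{-382} \left(- \frac{1}{6402}\right) = i \sqrt{382} \left(- \frac{1}{6402}\right) = - \frac{i \sqrt{382}}{6402}$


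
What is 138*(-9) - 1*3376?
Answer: -4618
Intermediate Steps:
138*(-9) - 1*3376 = -1242 - 3376 = -4618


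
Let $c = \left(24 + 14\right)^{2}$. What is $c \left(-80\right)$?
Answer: $-115520$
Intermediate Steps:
$c = 1444$ ($c = 38^{2} = 1444$)
$c \left(-80\right) = 1444 \left(-80\right) = -115520$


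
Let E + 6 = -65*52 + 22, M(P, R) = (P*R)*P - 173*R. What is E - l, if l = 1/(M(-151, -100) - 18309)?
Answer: -7673650675/2281109 ≈ -3364.0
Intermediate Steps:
M(P, R) = -173*R + R*P² (M(P, R) = R*P² - 173*R = -173*R + R*P²)
E = -3364 (E = -6 + (-65*52 + 22) = -6 + (-3380 + 22) = -6 - 3358 = -3364)
l = -1/2281109 (l = 1/(-100*(-173 + (-151)²) - 18309) = 1/(-100*(-173 + 22801) - 18309) = 1/(-100*22628 - 18309) = 1/(-2262800 - 18309) = 1/(-2281109) = -1/2281109 ≈ -4.3838e-7)
E - l = -3364 - 1*(-1/2281109) = -3364 + 1/2281109 = -7673650675/2281109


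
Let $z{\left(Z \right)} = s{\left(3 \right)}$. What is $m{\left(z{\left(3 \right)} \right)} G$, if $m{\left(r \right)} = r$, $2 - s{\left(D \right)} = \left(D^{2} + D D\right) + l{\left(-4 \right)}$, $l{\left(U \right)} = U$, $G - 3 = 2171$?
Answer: $-26088$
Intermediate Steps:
$G = 2174$ ($G = 3 + 2171 = 2174$)
$s{\left(D \right)} = 6 - 2 D^{2}$ ($s{\left(D \right)} = 2 - \left(\left(D^{2} + D D\right) - 4\right) = 2 - \left(\left(D^{2} + D^{2}\right) - 4\right) = 2 - \left(2 D^{2} - 4\right) = 2 - \left(-4 + 2 D^{2}\right) = 6 - 2 D^{2}$)
$z{\left(Z \right)} = -12$ ($z{\left(Z \right)} = 6 - 2 \cdot 3^{2} = 6 - 18 = -12$)
$m{\left(z{\left(3 \right)} \right)} G = \left(-12\right) 2174 = -26088$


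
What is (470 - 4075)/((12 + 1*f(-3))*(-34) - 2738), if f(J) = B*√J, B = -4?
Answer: 5670665/4976402 + 122570*I*√3/2488201 ≈ 1.1395 + 0.085322*I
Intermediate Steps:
f(J) = -4*√J
(470 - 4075)/((12 + 1*f(-3))*(-34) - 2738) = (470 - 4075)/((12 + 1*(-4*I*√3))*(-34) - 2738) = -3605/((12 + 1*(-4*I*√3))*(-34) - 2738) = -3605/((12 - 4*I*√3)*(-34) - 2738) = -3605/((-408 + 136*I*√3) - 2738) = -3605/(-3146 + 136*I*√3)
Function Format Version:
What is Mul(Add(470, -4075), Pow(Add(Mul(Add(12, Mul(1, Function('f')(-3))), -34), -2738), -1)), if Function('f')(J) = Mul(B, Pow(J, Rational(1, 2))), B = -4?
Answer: Add(Rational(5670665, 4976402), Mul(Rational(122570, 2488201), I, Pow(3, Rational(1, 2)))) ≈ Add(1.1395, Mul(0.085322, I))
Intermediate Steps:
Function('f')(J) = Mul(-4, Pow(J, Rational(1, 2)))
Mul(Add(470, -4075), Pow(Add(Mul(Add(12, Mul(1, Function('f')(-3))), -34), -2738), -1)) = Mul(Add(470, -4075), Pow(Add(Mul(Add(12, Mul(1, Mul(-4, Pow(-3, Rational(1, 2))))), -34), -2738), -1)) = Mul(-3605, Pow(Add(Mul(Add(12, Mul(1, Mul(-4, Mul(I, Pow(3, Rational(1, 2)))))), -34), -2738), -1)) = Mul(-3605, Pow(Add(Mul(Add(12, Mul(1, Mul(-4, I, Pow(3, Rational(1, 2))))), -34), -2738), -1)) = Mul(-3605, Pow(Add(Mul(Add(12, Mul(-4, I, Pow(3, Rational(1, 2)))), -34), -2738), -1)) = Mul(-3605, Pow(Add(Add(-408, Mul(136, I, Pow(3, Rational(1, 2)))), -2738), -1)) = Mul(-3605, Pow(Add(-3146, Mul(136, I, Pow(3, Rational(1, 2)))), -1))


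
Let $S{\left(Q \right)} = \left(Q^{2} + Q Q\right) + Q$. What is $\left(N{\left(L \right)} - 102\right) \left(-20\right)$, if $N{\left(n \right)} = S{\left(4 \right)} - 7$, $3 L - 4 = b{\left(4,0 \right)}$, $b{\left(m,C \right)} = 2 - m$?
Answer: $1460$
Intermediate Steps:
$S{\left(Q \right)} = Q + 2 Q^{2}$ ($S{\left(Q \right)} = \left(Q^{2} + Q^{2}\right) + Q = 2 Q^{2} + Q = Q + 2 Q^{2}$)
$L = \frac{2}{3}$ ($L = \frac{4}{3} + \frac{2 - 4}{3} = \frac{4}{3} + \frac{1}{3} \left(-2\right) = \frac{4}{3} - \frac{2}{3} = \frac{2}{3} \approx 0.66667$)
$N{\left(n \right)} = 29$ ($N{\left(n \right)} = 4 \left(1 + 2 \cdot 4\right) - 7 = 4 \left(1 + 8\right) - 7 = 4 \cdot 9 - 7 = 36 - 7 = 29$)
$\left(N{\left(L \right)} - 102\right) \left(-20\right) = \left(29 - 102\right) \left(-20\right) = \left(-73\right) \left(-20\right) = 1460$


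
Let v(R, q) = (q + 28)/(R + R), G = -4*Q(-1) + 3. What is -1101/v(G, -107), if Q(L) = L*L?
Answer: -2202/79 ≈ -27.873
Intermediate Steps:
Q(L) = L²
G = -1 (G = -4*(-1)² + 3 = -4*1 + 3 = -4 + 3 = -1)
v(R, q) = (28 + q)/(2*R) (v(R, q) = (28 + q)/((2*R)) = (28 + q)*(1/(2*R)) = (28 + q)/(2*R))
-1101/v(G, -107) = -1101*(-2/(28 - 107)) = -1101/((½)*(-1)*(-79)) = -1101/79/2 = -1101*2/79 = -2202/79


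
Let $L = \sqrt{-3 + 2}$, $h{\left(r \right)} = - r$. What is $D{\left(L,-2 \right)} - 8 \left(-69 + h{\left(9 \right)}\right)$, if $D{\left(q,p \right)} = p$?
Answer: $622$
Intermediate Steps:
$L = i$ ($L = \sqrt{-1} = i \approx 1.0 i$)
$D{\left(L,-2 \right)} - 8 \left(-69 + h{\left(9 \right)}\right) = -2 - 8 \left(-69 - 9\right) = -2 - -624 = -2 + 624 = 622$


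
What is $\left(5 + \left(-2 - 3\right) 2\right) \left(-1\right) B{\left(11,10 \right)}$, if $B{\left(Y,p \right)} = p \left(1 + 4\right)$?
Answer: $250$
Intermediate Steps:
$B{\left(Y,p \right)} = 5 p$ ($B{\left(Y,p \right)} = p 5 = 5 p$)
$\left(5 + \left(-2 - 3\right) 2\right) \left(-1\right) B{\left(11,10 \right)} = \left(5 + \left(-2 - 3\right) 2\right) \left(-1\right) 5 \cdot 10 = \left(5 - 10\right) \left(-1\right) 50 = \left(-5\right) \left(-1\right) 50 = 5 \cdot 50 = 250$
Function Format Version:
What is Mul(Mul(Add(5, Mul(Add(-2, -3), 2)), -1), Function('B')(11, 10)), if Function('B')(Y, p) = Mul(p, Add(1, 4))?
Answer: 250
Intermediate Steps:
Function('B')(Y, p) = Mul(5, p) (Function('B')(Y, p) = Mul(p, 5) = Mul(5, p))
Mul(Mul(Add(5, Mul(Add(-2, -3), 2)), -1), Function('B')(11, 10)) = Mul(Mul(Add(5, Mul(Add(-2, -3), 2)), -1), Mul(5, 10)) = Mul(Mul(Add(5, Mul(-5, 2)), -1), 50) = Mul(Mul(Add(5, -10), -1), 50) = Mul(Mul(-5, -1), 50) = Mul(5, 50) = 250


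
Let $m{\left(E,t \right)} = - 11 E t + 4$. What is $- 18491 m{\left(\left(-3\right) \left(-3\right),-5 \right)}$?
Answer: $-9227009$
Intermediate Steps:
$m{\left(E,t \right)} = 4 - 11 E t$ ($m{\left(E,t \right)} = - 11 E t + 4 = 4 - 11 E t$)
$- 18491 m{\left(\left(-3\right) \left(-3\right),-5 \right)} = - 18491 \left(4 - 11 \left(\left(-3\right) \left(-3\right)\right) \left(-5\right)\right) = - 18491 \left(4 - 99 \left(-5\right)\right) = - 18491 \left(4 + 495\right) = \left(-18491\right) 499 = -9227009$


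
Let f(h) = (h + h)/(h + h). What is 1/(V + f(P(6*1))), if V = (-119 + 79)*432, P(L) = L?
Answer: -1/17279 ≈ -5.7874e-5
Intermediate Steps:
f(h) = 1 (f(h) = (2*h)/((2*h)) = (2*h)*(1/(2*h)) = 1)
V = -17280 (V = -40*432 = -17280)
1/(V + f(P(6*1))) = 1/(-17280 + 1) = 1/(-17279) = -1/17279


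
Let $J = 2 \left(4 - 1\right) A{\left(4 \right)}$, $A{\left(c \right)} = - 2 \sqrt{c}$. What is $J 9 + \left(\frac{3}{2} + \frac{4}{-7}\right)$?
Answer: $- \frac{3011}{14} \approx -215.07$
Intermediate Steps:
$J = -24$ ($J = 2 \left(4 - 1\right) \left(- 2 \sqrt{4}\right) = 2 \left(4 - 1\right) \left(\left(-2\right) 2\right) = 2 \cdot 3 \left(-4\right) = 6 \left(-4\right) = -24$)
$J 9 + \left(\frac{3}{2} + \frac{4}{-7}\right) = \left(-24\right) 9 + \left(\frac{3}{2} + \frac{4}{-7}\right) = -216 + \left(3 \cdot \frac{1}{2} + 4 \left(- \frac{1}{7}\right)\right) = -216 + \left(\frac{3}{2} - \frac{4}{7}\right) = -216 + \frac{13}{14} = - \frac{3011}{14}$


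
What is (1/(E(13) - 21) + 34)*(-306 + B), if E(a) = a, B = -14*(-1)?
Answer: -19783/2 ≈ -9891.5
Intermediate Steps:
B = 14
(1/(E(13) - 21) + 34)*(-306 + B) = (1/(13 - 21) + 34)*(-306 + 14) = (1/(-8) + 34)*(-292) = (-1/8 + 34)*(-292) = (271/8)*(-292) = -19783/2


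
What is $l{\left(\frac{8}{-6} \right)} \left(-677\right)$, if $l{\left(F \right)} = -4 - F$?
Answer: $\frac{5416}{3} \approx 1805.3$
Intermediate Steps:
$l{\left(\frac{8}{-6} \right)} \left(-677\right) = \left(-4 - \frac{8}{-6}\right) \left(-677\right) = \left(-4 - 8 \left(- \frac{1}{6}\right)\right) \left(-677\right) = \left(-4 - - \frac{4}{3}\right) \left(-677\right) = \left(-4 + \frac{4}{3}\right) \left(-677\right) = \left(- \frac{8}{3}\right) \left(-677\right) = \frac{5416}{3}$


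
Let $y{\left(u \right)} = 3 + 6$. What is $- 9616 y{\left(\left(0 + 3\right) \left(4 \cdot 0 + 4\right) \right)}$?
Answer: $-86544$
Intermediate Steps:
$y{\left(u \right)} = 9$
$- 9616 y{\left(\left(0 + 3\right) \left(4 \cdot 0 + 4\right) \right)} = \left(-9616\right) 9 = -86544$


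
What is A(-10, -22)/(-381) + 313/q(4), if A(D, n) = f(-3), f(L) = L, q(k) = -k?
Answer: -39747/508 ≈ -78.242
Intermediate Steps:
A(D, n) = -3
A(-10, -22)/(-381) + 313/q(4) = -3/(-381) + 313/((-1*4)) = -3*(-1/381) + 313/(-4) = 1/127 + 313*(-1/4) = 1/127 - 313/4 = -39747/508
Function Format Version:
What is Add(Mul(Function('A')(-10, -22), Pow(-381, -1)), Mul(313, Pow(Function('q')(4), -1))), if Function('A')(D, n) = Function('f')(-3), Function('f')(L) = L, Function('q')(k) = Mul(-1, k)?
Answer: Rational(-39747, 508) ≈ -78.242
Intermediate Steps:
Function('A')(D, n) = -3
Add(Mul(Function('A')(-10, -22), Pow(-381, -1)), Mul(313, Pow(Function('q')(4), -1))) = Add(Mul(-3, Pow(-381, -1)), Mul(313, Pow(Mul(-1, 4), -1))) = Add(Mul(-3, Rational(-1, 381)), Mul(313, Pow(-4, -1))) = Add(Rational(1, 127), Mul(313, Rational(-1, 4))) = Add(Rational(1, 127), Rational(-313, 4)) = Rational(-39747, 508)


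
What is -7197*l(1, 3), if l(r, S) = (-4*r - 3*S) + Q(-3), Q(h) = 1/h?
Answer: 95960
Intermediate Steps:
l(r, S) = -1/3 - 4*r - 3*S (l(r, S) = (-4*r - 3*S) + 1/(-3) = (-4*r - 3*S) - 1/3 = -1/3 - 4*r - 3*S)
-7197*l(1, 3) = -7197*(-1/3 - 4*1 - 3*3) = -7197*(-1/3 - 4 - 9) = -7197*(-40/3) = 95960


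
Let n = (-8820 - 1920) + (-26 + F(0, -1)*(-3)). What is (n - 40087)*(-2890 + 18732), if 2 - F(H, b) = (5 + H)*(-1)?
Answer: -805945908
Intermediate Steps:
F(H, b) = 7 + H (F(H, b) = 2 - (5 + H)*(-1) = 2 - (-5 - H) = 2 + (5 + H) = 7 + H)
n = -10787 (n = (-8820 - 1920) + (-26 + (7 + 0)*(-3)) = -10740 + (-26 + 7*(-3)) = -10740 + (-26 - 21) = -10740 - 47 = -10787)
(n - 40087)*(-2890 + 18732) = (-10787 - 40087)*(-2890 + 18732) = -50874*15842 = -805945908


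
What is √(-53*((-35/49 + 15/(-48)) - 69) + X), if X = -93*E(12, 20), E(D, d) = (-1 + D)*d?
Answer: I*√13130887/28 ≈ 129.42*I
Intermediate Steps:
E(D, d) = d*(-1 + D)
X = -20460 (X = -1860*(-1 + 12) = -1860*11 = -93*220 = -20460)
√(-53*((-35/49 + 15/(-48)) - 69) + X) = √(-53*((-35/49 + 15/(-48)) - 69) - 20460) = √(-53*((-35*1/49 + 15*(-1/48)) - 69) - 20460) = √(-53*((-5/7 - 5/16) - 69) - 20460) = √(-53*(-115/112 - 69) - 20460) = √(-53*(-7843/112) - 20460) = √(415679/112 - 20460) = √(-1875841/112) = I*√13130887/28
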